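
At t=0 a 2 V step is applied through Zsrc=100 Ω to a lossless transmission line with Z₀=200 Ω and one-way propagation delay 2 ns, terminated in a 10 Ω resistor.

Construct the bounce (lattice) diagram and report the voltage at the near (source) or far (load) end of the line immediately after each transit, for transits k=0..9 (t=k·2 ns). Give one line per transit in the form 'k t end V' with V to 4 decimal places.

Γ_L=-0.904762, Γ_S=-0.333333; launch V₁=2·200/300=1.333333
k=0 src: V=1.3333
k=1 load: inc=1.333333, refl=1.333333·-0.904762=-1.2063; V=0.000000+1.333333+-1.206349=0.1270
k=2 src: inc=-1.206349, refl=-1.206349·-0.333333=0.4021; V=1.333333+-1.206349+0.402116=0.5291
k=3 load: inc=0.402116, refl=0.402116·-0.904762=-0.3638; V=0.126984+0.402116+-0.363820=0.1653
k=4 src: inc=-0.363820, refl=-0.363820·-0.333333=0.1213; V=0.529101+-0.363820+0.121273=0.2866
k=5 load: inc=0.121273, refl=0.121273·-0.904762=-0.1097; V=0.165281+0.121273+-0.109723=0.1768
k=6 src: inc=-0.109723, refl=-0.109723·-0.333333=0.0366; V=0.286554+-0.109723+0.036574=0.2134
k=7 load: inc=0.036574, refl=0.036574·-0.904762=-0.0331; V=0.176831+0.036574+-0.033091=0.1803
k=8 src: inc=-0.033091, refl=-0.033091·-0.333333=0.0110; V=0.213405+-0.033091+0.011030=0.1913
k=9 load: inc=0.011030, refl=0.011030·-0.904762=-0.0100; V=0.180314+0.011030+-0.009980=0.1814

0 0 source 1.3333
1 2 load 0.1270
2 4 source 0.5291
3 6 load 0.1653
4 8 source 0.2866
5 10 load 0.1768
6 12 source 0.2134
7 14 load 0.1803
8 16 source 0.1913
9 18 load 0.1814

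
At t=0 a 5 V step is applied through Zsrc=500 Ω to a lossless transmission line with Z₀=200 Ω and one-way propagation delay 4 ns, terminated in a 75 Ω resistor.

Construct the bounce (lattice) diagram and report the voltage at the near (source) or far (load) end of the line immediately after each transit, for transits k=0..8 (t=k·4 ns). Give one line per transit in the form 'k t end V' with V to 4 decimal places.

0 0 source 1.4286
1 4 load 0.7792
2 8 source 0.5009
3 12 load 0.6274
4 16 source 0.6816
5 20 load 0.6570
6 24 source 0.6464
7 28 load 0.6512
8 32 source 0.6533

Γ_L=-0.454545, Γ_S=0.428571; launch V₁=5·200/700=1.428571
k=0 src: V=1.4286
k=1 load: inc=1.428571, refl=1.428571·-0.454545=-0.6494; V=0.000000+1.428571+-0.649351=0.7792
k=2 src: inc=-0.649351, refl=-0.649351·0.428571=-0.2783; V=1.428571+-0.649351+-0.278293=0.5009
k=3 load: inc=-0.278293, refl=-0.278293·-0.454545=0.1265; V=0.779221+-0.278293+0.126497=0.6274
k=4 src: inc=0.126497, refl=0.126497·0.428571=0.0542; V=0.500928+0.126497+0.054213=0.6816
k=5 load: inc=0.054213, refl=0.054213·-0.454545=-0.0246; V=0.627425+0.054213+-0.024642=0.6570
k=6 src: inc=-0.024642, refl=-0.024642·0.428571=-0.0106; V=0.681637+-0.024642+-0.010561=0.6464
k=7 load: inc=-0.010561, refl=-0.010561·-0.454545=0.0048; V=0.656995+-0.010561+0.004800=0.6512
k=8 src: inc=0.004800, refl=0.004800·0.428571=0.0021; V=0.646434+0.004800+0.002057=0.6533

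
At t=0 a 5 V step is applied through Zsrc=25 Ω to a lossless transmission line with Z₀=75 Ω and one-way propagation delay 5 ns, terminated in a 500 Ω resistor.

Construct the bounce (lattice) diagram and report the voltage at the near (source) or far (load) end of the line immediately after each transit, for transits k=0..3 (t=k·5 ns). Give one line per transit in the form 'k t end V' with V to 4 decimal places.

Γ_L=0.739130, Γ_S=-0.500000; launch V₁=5·75/100=3.750000
k=0 src: V=3.7500
k=1 load: inc=3.750000, refl=3.750000·0.739130=2.7717; V=0.000000+3.750000+2.771739=6.5217
k=2 src: inc=2.771739, refl=2.771739·-0.500000=-1.3859; V=3.750000+2.771739+-1.385870=5.1359
k=3 load: inc=-1.385870, refl=-1.385870·0.739130=-1.0243; V=6.521739+-1.385870+-1.024338=4.1115

0 0 source 3.7500
1 5 load 6.5217
2 10 source 5.1359
3 15 load 4.1115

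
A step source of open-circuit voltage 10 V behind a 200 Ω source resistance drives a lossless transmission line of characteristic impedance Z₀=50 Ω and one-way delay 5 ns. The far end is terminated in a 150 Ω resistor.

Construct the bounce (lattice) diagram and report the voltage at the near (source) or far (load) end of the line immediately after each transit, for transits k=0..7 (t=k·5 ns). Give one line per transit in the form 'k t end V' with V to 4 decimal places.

0 0 source 2.0000
1 5 load 3.0000
2 10 source 3.6000
3 15 load 3.9000
4 20 source 4.0800
5 25 load 4.1700
6 30 source 4.2240
7 35 load 4.2510

Γ_L=0.500000, Γ_S=0.600000; launch V₁=10·50/250=2.000000
k=0 src: V=2.0000
k=1 load: inc=2.000000, refl=2.000000·0.500000=1.0000; V=0.000000+2.000000+1.000000=3.0000
k=2 src: inc=1.000000, refl=1.000000·0.600000=0.6000; V=2.000000+1.000000+0.600000=3.6000
k=3 load: inc=0.600000, refl=0.600000·0.500000=0.3000; V=3.000000+0.600000+0.300000=3.9000
k=4 src: inc=0.300000, refl=0.300000·0.600000=0.1800; V=3.600000+0.300000+0.180000=4.0800
k=5 load: inc=0.180000, refl=0.180000·0.500000=0.0900; V=3.900000+0.180000+0.090000=4.1700
k=6 src: inc=0.090000, refl=0.090000·0.600000=0.0540; V=4.080000+0.090000+0.054000=4.2240
k=7 load: inc=0.054000, refl=0.054000·0.500000=0.0270; V=4.170000+0.054000+0.027000=4.2510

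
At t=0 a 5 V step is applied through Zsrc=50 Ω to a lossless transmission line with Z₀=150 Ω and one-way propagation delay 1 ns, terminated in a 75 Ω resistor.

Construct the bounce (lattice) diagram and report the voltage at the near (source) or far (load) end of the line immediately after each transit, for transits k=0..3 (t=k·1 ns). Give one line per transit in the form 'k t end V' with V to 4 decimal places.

0 0 source 3.7500
1 1 load 2.5000
2 2 source 3.1250
3 3 load 2.9167

Γ_L=-0.333333, Γ_S=-0.500000; launch V₁=5·150/200=3.750000
k=0 src: V=3.7500
k=1 load: inc=3.750000, refl=3.750000·-0.333333=-1.2500; V=0.000000+3.750000+-1.250000=2.5000
k=2 src: inc=-1.250000, refl=-1.250000·-0.500000=0.6250; V=3.750000+-1.250000+0.625000=3.1250
k=3 load: inc=0.625000, refl=0.625000·-0.333333=-0.2083; V=2.500000+0.625000+-0.208333=2.9167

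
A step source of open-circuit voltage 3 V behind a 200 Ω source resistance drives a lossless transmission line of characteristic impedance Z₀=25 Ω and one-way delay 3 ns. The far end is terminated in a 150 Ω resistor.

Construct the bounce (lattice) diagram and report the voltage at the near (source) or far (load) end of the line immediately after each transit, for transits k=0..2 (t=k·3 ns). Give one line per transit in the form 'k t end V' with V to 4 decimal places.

0 0 source 0.3333
1 3 load 0.5714
2 6 source 0.7566

Γ_L=0.714286, Γ_S=0.777778; launch V₁=3·25/225=0.333333
k=0 src: V=0.3333
k=1 load: inc=0.333333, refl=0.333333·0.714286=0.2381; V=0.000000+0.333333+0.238095=0.5714
k=2 src: inc=0.238095, refl=0.238095·0.777778=0.1852; V=0.333333+0.238095+0.185185=0.7566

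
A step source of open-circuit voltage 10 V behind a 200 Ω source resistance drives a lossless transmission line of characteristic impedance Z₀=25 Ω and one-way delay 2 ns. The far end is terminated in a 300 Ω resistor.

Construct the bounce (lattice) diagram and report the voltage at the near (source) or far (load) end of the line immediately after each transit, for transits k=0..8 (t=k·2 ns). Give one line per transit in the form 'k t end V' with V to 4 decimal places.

Γ_L=0.846154, Γ_S=0.777778; launch V₁=10·25/225=1.111111
k=0 src: V=1.1111
k=1 load: inc=1.111111, refl=1.111111·0.846154=0.9402; V=0.000000+1.111111+0.940171=2.0513
k=2 src: inc=0.940171, refl=0.940171·0.777778=0.7312; V=1.111111+0.940171+0.731244=2.7825
k=3 load: inc=0.731244, refl=0.731244·0.846154=0.6187; V=2.051282+0.731244+0.618745=3.4013
k=4 src: inc=0.618745, refl=0.618745·0.777778=0.4812; V=2.782526+0.618745+0.481246=3.8825
k=5 load: inc=0.481246, refl=0.481246·0.846154=0.4072; V=3.401271+0.481246+0.407208=4.2897
k=6 src: inc=0.407208, refl=0.407208·0.777778=0.3167; V=3.882517+0.407208+0.316718=4.6064
k=7 load: inc=0.316718, refl=0.316718·0.846154=0.2680; V=4.289725+0.316718+0.267992=4.8744
k=8 src: inc=0.267992, refl=0.267992·0.777778=0.2084; V=4.606443+0.267992+0.208438=5.0829

0 0 source 1.1111
1 2 load 2.0513
2 4 source 2.7825
3 6 load 3.4013
4 8 source 3.8825
5 10 load 4.2897
6 12 source 4.6064
7 14 load 4.8744
8 16 source 5.0829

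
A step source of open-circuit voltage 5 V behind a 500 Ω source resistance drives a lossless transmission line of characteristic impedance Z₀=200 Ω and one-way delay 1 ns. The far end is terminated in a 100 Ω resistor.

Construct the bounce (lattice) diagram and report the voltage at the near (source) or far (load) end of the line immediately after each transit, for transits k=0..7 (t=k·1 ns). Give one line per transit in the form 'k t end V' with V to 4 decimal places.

0 0 source 1.4286
1 1 load 0.9524
2 2 source 0.7483
3 3 load 0.8163
4 4 source 0.8455
5 5 load 0.8358
6 6 source 0.8316
7 7 load 0.8330

Γ_L=-0.333333, Γ_S=0.428571; launch V₁=5·200/700=1.428571
k=0 src: V=1.4286
k=1 load: inc=1.428571, refl=1.428571·-0.333333=-0.4762; V=0.000000+1.428571+-0.476190=0.9524
k=2 src: inc=-0.476190, refl=-0.476190·0.428571=-0.2041; V=1.428571+-0.476190+-0.204082=0.7483
k=3 load: inc=-0.204082, refl=-0.204082·-0.333333=0.0680; V=0.952381+-0.204082+0.068027=0.8163
k=4 src: inc=0.068027, refl=0.068027·0.428571=0.0292; V=0.748299+0.068027+0.029155=0.8455
k=5 load: inc=0.029155, refl=0.029155·-0.333333=-0.0097; V=0.816327+0.029155+-0.009718=0.8358
k=6 src: inc=-0.009718, refl=-0.009718·0.428571=-0.0042; V=0.845481+-0.009718+-0.004165=0.8316
k=7 load: inc=-0.004165, refl=-0.004165·-0.333333=0.0014; V=0.835763+-0.004165+0.001388=0.8330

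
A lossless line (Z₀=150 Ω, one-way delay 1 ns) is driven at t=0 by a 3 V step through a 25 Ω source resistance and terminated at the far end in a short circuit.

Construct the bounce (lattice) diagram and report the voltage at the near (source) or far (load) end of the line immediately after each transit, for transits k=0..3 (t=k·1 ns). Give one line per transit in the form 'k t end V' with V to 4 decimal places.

Γ_L=-1.000000, Γ_S=-0.714286; launch V₁=3·150/175=2.571429
k=0 src: V=2.5714
k=1 load: inc=2.571429, refl=2.571429·-1.000000=-2.5714; V=0.000000+2.571429+-2.571429=0.0000
k=2 src: inc=-2.571429, refl=-2.571429·-0.714286=1.8367; V=2.571429+-2.571429+1.836735=1.8367
k=3 load: inc=1.836735, refl=1.836735·-1.000000=-1.8367; V=0.000000+1.836735+-1.836735=0.0000

0 0 source 2.5714
1 1 load 0.0000
2 2 source 1.8367
3 3 load 0.0000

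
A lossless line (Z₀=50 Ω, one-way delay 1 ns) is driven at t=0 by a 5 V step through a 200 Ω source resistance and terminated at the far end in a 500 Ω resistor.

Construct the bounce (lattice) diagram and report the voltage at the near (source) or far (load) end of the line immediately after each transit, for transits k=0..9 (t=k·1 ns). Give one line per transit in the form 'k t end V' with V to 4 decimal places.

Γ_L=0.818182, Γ_S=0.600000; launch V₁=5·50/250=1.000000
k=0 src: V=1.0000
k=1 load: inc=1.000000, refl=1.000000·0.818182=0.8182; V=0.000000+1.000000+0.818182=1.8182
k=2 src: inc=0.818182, refl=0.818182·0.600000=0.4909; V=1.000000+0.818182+0.490909=2.3091
k=3 load: inc=0.490909, refl=0.490909·0.818182=0.4017; V=1.818182+0.490909+0.401653=2.7107
k=4 src: inc=0.401653, refl=0.401653·0.600000=0.2410; V=2.309091+0.401653+0.240992=2.9517
k=5 load: inc=0.240992, refl=0.240992·0.818182=0.1972; V=2.710744+0.240992+0.197175=3.1489
k=6 src: inc=0.197175, refl=0.197175·0.600000=0.1183; V=2.951736+0.197175+0.118305=3.2672
k=7 load: inc=0.118305, refl=0.118305·0.818182=0.0968; V=3.148911+0.118305+0.096795=3.3640
k=8 src: inc=0.096795, refl=0.096795·0.600000=0.0581; V=3.267216+0.096795+0.058077=3.4221
k=9 load: inc=0.058077, refl=0.058077·0.818182=0.0475; V=3.364011+0.058077+0.047518=3.4696

0 0 source 1.0000
1 1 load 1.8182
2 2 source 2.3091
3 3 load 2.7107
4 4 source 2.9517
5 5 load 3.1489
6 6 source 3.2672
7 7 load 3.3640
8 8 source 3.4221
9 9 load 3.4696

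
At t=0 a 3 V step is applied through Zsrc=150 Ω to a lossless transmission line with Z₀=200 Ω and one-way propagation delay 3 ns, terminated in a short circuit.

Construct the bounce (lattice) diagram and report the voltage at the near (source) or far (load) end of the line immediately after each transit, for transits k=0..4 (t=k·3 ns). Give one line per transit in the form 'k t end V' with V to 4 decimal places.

0 0 source 1.7143
1 3 load 0.0000
2 6 source 0.2449
3 9 load 0.0000
4 12 source 0.0350

Γ_L=-1.000000, Γ_S=-0.142857; launch V₁=3·200/350=1.714286
k=0 src: V=1.7143
k=1 load: inc=1.714286, refl=1.714286·-1.000000=-1.7143; V=0.000000+1.714286+-1.714286=0.0000
k=2 src: inc=-1.714286, refl=-1.714286·-0.142857=0.2449; V=1.714286+-1.714286+0.244898=0.2449
k=3 load: inc=0.244898, refl=0.244898·-1.000000=-0.2449; V=0.000000+0.244898+-0.244898=0.0000
k=4 src: inc=-0.244898, refl=-0.244898·-0.142857=0.0350; V=0.244898+-0.244898+0.034985=0.0350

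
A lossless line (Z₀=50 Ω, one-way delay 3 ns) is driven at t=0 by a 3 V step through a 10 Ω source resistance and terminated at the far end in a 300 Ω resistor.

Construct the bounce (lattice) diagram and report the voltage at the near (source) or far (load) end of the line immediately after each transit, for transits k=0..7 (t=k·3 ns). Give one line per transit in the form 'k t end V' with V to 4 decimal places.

0 0 source 2.5000
1 3 load 4.2857
2 6 source 3.0952
3 9 load 2.2449
4 12 source 2.8118
5 15 load 3.2167
6 18 source 2.9468
7 21 load 2.7539

Γ_L=0.714286, Γ_S=-0.666667; launch V₁=3·50/60=2.500000
k=0 src: V=2.5000
k=1 load: inc=2.500000, refl=2.500000·0.714286=1.7857; V=0.000000+2.500000+1.785714=4.2857
k=2 src: inc=1.785714, refl=1.785714·-0.666667=-1.1905; V=2.500000+1.785714+-1.190476=3.0952
k=3 load: inc=-1.190476, refl=-1.190476·0.714286=-0.8503; V=4.285714+-1.190476+-0.850340=2.2449
k=4 src: inc=-0.850340, refl=-0.850340·-0.666667=0.5669; V=3.095238+-0.850340+0.566893=2.8118
k=5 load: inc=0.566893, refl=0.566893·0.714286=0.4049; V=2.244898+0.566893+0.404924=3.2167
k=6 src: inc=0.404924, refl=0.404924·-0.666667=-0.2699; V=2.811791+0.404924+-0.269949=2.9468
k=7 load: inc=-0.269949, refl=-0.269949·0.714286=-0.1928; V=3.216715+-0.269949+-0.192821=2.7539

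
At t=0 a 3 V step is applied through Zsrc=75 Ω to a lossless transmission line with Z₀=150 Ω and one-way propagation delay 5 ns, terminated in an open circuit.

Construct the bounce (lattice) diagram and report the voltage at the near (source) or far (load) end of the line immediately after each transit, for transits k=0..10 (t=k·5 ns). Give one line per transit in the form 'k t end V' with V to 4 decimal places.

Γ_L=1.000000, Γ_S=-0.333333; launch V₁=3·150/225=2.000000
k=0 src: V=2.0000
k=1 load: inc=2.000000, refl=2.000000·1.000000=2.0000; V=0.000000+2.000000+2.000000=4.0000
k=2 src: inc=2.000000, refl=2.000000·-0.333333=-0.6667; V=2.000000+2.000000+-0.666667=3.3333
k=3 load: inc=-0.666667, refl=-0.666667·1.000000=-0.6667; V=4.000000+-0.666667+-0.666667=2.6667
k=4 src: inc=-0.666667, refl=-0.666667·-0.333333=0.2222; V=3.333333+-0.666667+0.222222=2.8889
k=5 load: inc=0.222222, refl=0.222222·1.000000=0.2222; V=2.666667+0.222222+0.222222=3.1111
k=6 src: inc=0.222222, refl=0.222222·-0.333333=-0.0741; V=2.888889+0.222222+-0.074074=3.0370
k=7 load: inc=-0.074074, refl=-0.074074·1.000000=-0.0741; V=3.111111+-0.074074+-0.074074=2.9630
k=8 src: inc=-0.074074, refl=-0.074074·-0.333333=0.0247; V=3.037037+-0.074074+0.024691=2.9877
k=9 load: inc=0.024691, refl=0.024691·1.000000=0.0247; V=2.962963+0.024691+0.024691=3.0123
k=10 src: inc=0.024691, refl=0.024691·-0.333333=-0.0082; V=2.987654+0.024691+-0.008230=3.0041

0 0 source 2.0000
1 5 load 4.0000
2 10 source 3.3333
3 15 load 2.6667
4 20 source 2.8889
5 25 load 3.1111
6 30 source 3.0370
7 35 load 2.9630
8 40 source 2.9877
9 45 load 3.0123
10 50 source 3.0041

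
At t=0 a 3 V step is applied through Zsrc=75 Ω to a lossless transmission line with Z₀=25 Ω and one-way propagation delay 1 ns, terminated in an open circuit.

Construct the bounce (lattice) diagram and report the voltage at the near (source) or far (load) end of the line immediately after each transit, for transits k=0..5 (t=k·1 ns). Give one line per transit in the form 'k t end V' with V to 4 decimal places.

0 0 source 0.7500
1 1 load 1.5000
2 2 source 1.8750
3 3 load 2.2500
4 4 source 2.4375
5 5 load 2.6250

Γ_L=1.000000, Γ_S=0.500000; launch V₁=3·25/100=0.750000
k=0 src: V=0.7500
k=1 load: inc=0.750000, refl=0.750000·1.000000=0.7500; V=0.000000+0.750000+0.750000=1.5000
k=2 src: inc=0.750000, refl=0.750000·0.500000=0.3750; V=0.750000+0.750000+0.375000=1.8750
k=3 load: inc=0.375000, refl=0.375000·1.000000=0.3750; V=1.500000+0.375000+0.375000=2.2500
k=4 src: inc=0.375000, refl=0.375000·0.500000=0.1875; V=1.875000+0.375000+0.187500=2.4375
k=5 load: inc=0.187500, refl=0.187500·1.000000=0.1875; V=2.250000+0.187500+0.187500=2.6250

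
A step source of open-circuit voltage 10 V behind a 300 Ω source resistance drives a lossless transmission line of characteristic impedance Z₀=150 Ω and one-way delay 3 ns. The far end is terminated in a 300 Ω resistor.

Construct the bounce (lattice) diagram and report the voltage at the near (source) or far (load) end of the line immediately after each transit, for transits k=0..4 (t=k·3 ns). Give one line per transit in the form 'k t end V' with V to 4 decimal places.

0 0 source 3.3333
1 3 load 4.4444
2 6 source 4.8148
3 9 load 4.9383
4 12 source 4.9794

Γ_L=0.333333, Γ_S=0.333333; launch V₁=10·150/450=3.333333
k=0 src: V=3.3333
k=1 load: inc=3.333333, refl=3.333333·0.333333=1.1111; V=0.000000+3.333333+1.111111=4.4444
k=2 src: inc=1.111111, refl=1.111111·0.333333=0.3704; V=3.333333+1.111111+0.370370=4.8148
k=3 load: inc=0.370370, refl=0.370370·0.333333=0.1235; V=4.444444+0.370370+0.123457=4.9383
k=4 src: inc=0.123457, refl=0.123457·0.333333=0.0412; V=4.814815+0.123457+0.041152=4.9794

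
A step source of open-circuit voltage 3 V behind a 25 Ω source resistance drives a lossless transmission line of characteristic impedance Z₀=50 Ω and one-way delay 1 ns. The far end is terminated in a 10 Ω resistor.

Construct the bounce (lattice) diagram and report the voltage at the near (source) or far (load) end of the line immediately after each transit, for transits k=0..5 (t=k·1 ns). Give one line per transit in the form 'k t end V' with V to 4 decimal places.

Γ_L=-0.666667, Γ_S=-0.333333; launch V₁=3·50/75=2.000000
k=0 src: V=2.0000
k=1 load: inc=2.000000, refl=2.000000·-0.666667=-1.3333; V=0.000000+2.000000+-1.333333=0.6667
k=2 src: inc=-1.333333, refl=-1.333333·-0.333333=0.4444; V=2.000000+-1.333333+0.444444=1.1111
k=3 load: inc=0.444444, refl=0.444444·-0.666667=-0.2963; V=0.666667+0.444444+-0.296296=0.8148
k=4 src: inc=-0.296296, refl=-0.296296·-0.333333=0.0988; V=1.111111+-0.296296+0.098765=0.9136
k=5 load: inc=0.098765, refl=0.098765·-0.666667=-0.0658; V=0.814815+0.098765+-0.065844=0.8477

0 0 source 2.0000
1 1 load 0.6667
2 2 source 1.1111
3 3 load 0.8148
4 4 source 0.9136
5 5 load 0.8477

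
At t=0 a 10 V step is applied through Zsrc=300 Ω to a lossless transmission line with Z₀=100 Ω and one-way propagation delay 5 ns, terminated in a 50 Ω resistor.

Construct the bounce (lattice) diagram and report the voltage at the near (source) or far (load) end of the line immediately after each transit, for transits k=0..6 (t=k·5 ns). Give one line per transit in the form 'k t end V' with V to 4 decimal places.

0 0 source 2.5000
1 5 load 1.6667
2 10 source 1.2500
3 15 load 1.3889
4 20 source 1.4583
5 25 load 1.4352
6 30 source 1.4236

Γ_L=-0.333333, Γ_S=0.500000; launch V₁=10·100/400=2.500000
k=0 src: V=2.5000
k=1 load: inc=2.500000, refl=2.500000·-0.333333=-0.8333; V=0.000000+2.500000+-0.833333=1.6667
k=2 src: inc=-0.833333, refl=-0.833333·0.500000=-0.4167; V=2.500000+-0.833333+-0.416667=1.2500
k=3 load: inc=-0.416667, refl=-0.416667·-0.333333=0.1389; V=1.666667+-0.416667+0.138889=1.3889
k=4 src: inc=0.138889, refl=0.138889·0.500000=0.0694; V=1.250000+0.138889+0.069444=1.4583
k=5 load: inc=0.069444, refl=0.069444·-0.333333=-0.0231; V=1.388889+0.069444+-0.023148=1.4352
k=6 src: inc=-0.023148, refl=-0.023148·0.500000=-0.0116; V=1.458333+-0.023148+-0.011574=1.4236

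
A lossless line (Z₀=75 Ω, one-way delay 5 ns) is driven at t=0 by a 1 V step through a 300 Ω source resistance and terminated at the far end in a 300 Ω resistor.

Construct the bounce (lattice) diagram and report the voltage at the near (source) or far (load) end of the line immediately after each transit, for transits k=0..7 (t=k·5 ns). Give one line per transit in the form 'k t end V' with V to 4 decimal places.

Γ_L=0.600000, Γ_S=0.600000; launch V₁=1·75/375=0.200000
k=0 src: V=0.2000
k=1 load: inc=0.200000, refl=0.200000·0.600000=0.1200; V=0.000000+0.200000+0.120000=0.3200
k=2 src: inc=0.120000, refl=0.120000·0.600000=0.0720; V=0.200000+0.120000+0.072000=0.3920
k=3 load: inc=0.072000, refl=0.072000·0.600000=0.0432; V=0.320000+0.072000+0.043200=0.4352
k=4 src: inc=0.043200, refl=0.043200·0.600000=0.0259; V=0.392000+0.043200+0.025920=0.4611
k=5 load: inc=0.025920, refl=0.025920·0.600000=0.0156; V=0.435200+0.025920+0.015552=0.4767
k=6 src: inc=0.015552, refl=0.015552·0.600000=0.0093; V=0.461120+0.015552+0.009331=0.4860
k=7 load: inc=0.009331, refl=0.009331·0.600000=0.0056; V=0.476672+0.009331+0.005599=0.4916

0 0 source 0.2000
1 5 load 0.3200
2 10 source 0.3920
3 15 load 0.4352
4 20 source 0.4611
5 25 load 0.4767
6 30 source 0.4860
7 35 load 0.4916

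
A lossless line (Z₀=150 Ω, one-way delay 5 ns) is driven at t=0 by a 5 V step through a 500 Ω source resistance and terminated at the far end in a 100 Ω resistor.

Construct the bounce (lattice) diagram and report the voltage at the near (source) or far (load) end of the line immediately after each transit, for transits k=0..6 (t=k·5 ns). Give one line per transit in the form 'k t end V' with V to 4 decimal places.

0 0 source 1.1538
1 5 load 0.9231
2 10 source 0.7988
3 15 load 0.8237
4 20 source 0.8371
5 25 load 0.8344
6 30 source 0.8329

Γ_L=-0.200000, Γ_S=0.538462; launch V₁=5·150/650=1.153846
k=0 src: V=1.1538
k=1 load: inc=1.153846, refl=1.153846·-0.200000=-0.2308; V=0.000000+1.153846+-0.230769=0.9231
k=2 src: inc=-0.230769, refl=-0.230769·0.538462=-0.1243; V=1.153846+-0.230769+-0.124260=0.7988
k=3 load: inc=-0.124260, refl=-0.124260·-0.200000=0.0249; V=0.923077+-0.124260+0.024852=0.8237
k=4 src: inc=0.024852, refl=0.024852·0.538462=0.0134; V=0.798817+0.024852+0.013382=0.8371
k=5 load: inc=0.013382, refl=0.013382·-0.200000=-0.0027; V=0.823669+0.013382+-0.002676=0.8344
k=6 src: inc=-0.002676, refl=-0.002676·0.538462=-0.0014; V=0.837051+-0.002676+-0.001441=0.8329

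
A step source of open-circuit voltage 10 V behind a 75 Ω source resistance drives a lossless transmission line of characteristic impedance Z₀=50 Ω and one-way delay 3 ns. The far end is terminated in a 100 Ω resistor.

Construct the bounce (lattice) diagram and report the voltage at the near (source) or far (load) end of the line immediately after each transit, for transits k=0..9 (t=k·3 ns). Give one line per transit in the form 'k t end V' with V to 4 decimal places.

Γ_L=0.333333, Γ_S=0.200000; launch V₁=10·50/125=4.000000
k=0 src: V=4.0000
k=1 load: inc=4.000000, refl=4.000000·0.333333=1.3333; V=0.000000+4.000000+1.333333=5.3333
k=2 src: inc=1.333333, refl=1.333333·0.200000=0.2667; V=4.000000+1.333333+0.266667=5.6000
k=3 load: inc=0.266667, refl=0.266667·0.333333=0.0889; V=5.333333+0.266667+0.088889=5.6889
k=4 src: inc=0.088889, refl=0.088889·0.200000=0.0178; V=5.600000+0.088889+0.017778=5.7067
k=5 load: inc=0.017778, refl=0.017778·0.333333=0.0059; V=5.688889+0.017778+0.005926=5.7126
k=6 src: inc=0.005926, refl=0.005926·0.200000=0.0012; V=5.706667+0.005926+0.001185=5.7138
k=7 load: inc=0.001185, refl=0.001185·0.333333=0.0004; V=5.712593+0.001185+0.000395=5.7142
k=8 src: inc=0.000395, refl=0.000395·0.200000=0.0001; V=5.713778+0.000395+0.000079=5.7143
k=9 load: inc=0.000079, refl=0.000079·0.333333=0.0000; V=5.714173+0.000079+0.000026=5.7143

0 0 source 4.0000
1 3 load 5.3333
2 6 source 5.6000
3 9 load 5.6889
4 12 source 5.7067
5 15 load 5.7126
6 18 source 5.7138
7 21 load 5.7142
8 24 source 5.7143
9 27 load 5.7143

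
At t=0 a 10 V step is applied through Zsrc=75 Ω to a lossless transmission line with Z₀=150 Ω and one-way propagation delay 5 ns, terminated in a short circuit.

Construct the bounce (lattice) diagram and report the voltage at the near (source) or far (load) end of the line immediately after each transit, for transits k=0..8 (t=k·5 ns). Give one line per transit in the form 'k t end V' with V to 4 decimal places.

0 0 source 6.6667
1 5 load 0.0000
2 10 source 2.2222
3 15 load 0.0000
4 20 source 0.7407
5 25 load 0.0000
6 30 source 0.2469
7 35 load 0.0000
8 40 source 0.0823

Γ_L=-1.000000, Γ_S=-0.333333; launch V₁=10·150/225=6.666667
k=0 src: V=6.6667
k=1 load: inc=6.666667, refl=6.666667·-1.000000=-6.6667; V=0.000000+6.666667+-6.666667=0.0000
k=2 src: inc=-6.666667, refl=-6.666667·-0.333333=2.2222; V=6.666667+-6.666667+2.222222=2.2222
k=3 load: inc=2.222222, refl=2.222222·-1.000000=-2.2222; V=0.000000+2.222222+-2.222222=0.0000
k=4 src: inc=-2.222222, refl=-2.222222·-0.333333=0.7407; V=2.222222+-2.222222+0.740741=0.7407
k=5 load: inc=0.740741, refl=0.740741·-1.000000=-0.7407; V=0.000000+0.740741+-0.740741=0.0000
k=6 src: inc=-0.740741, refl=-0.740741·-0.333333=0.2469; V=0.740741+-0.740741+0.246914=0.2469
k=7 load: inc=0.246914, refl=0.246914·-1.000000=-0.2469; V=0.000000+0.246914+-0.246914=0.0000
k=8 src: inc=-0.246914, refl=-0.246914·-0.333333=0.0823; V=0.246914+-0.246914+0.082305=0.0823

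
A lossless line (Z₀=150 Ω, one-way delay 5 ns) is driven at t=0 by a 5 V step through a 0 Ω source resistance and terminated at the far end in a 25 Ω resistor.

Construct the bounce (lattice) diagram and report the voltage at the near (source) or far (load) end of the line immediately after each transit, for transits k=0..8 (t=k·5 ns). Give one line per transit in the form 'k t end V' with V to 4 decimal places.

Γ_L=-0.714286, Γ_S=-1.000000; launch V₁=5·150/150=5.000000
k=0 src: V=5.0000
k=1 load: inc=5.000000, refl=5.000000·-0.714286=-3.5714; V=0.000000+5.000000+-3.571429=1.4286
k=2 src: inc=-3.571429, refl=-3.571429·-1.000000=3.5714; V=5.000000+-3.571429+3.571429=5.0000
k=3 load: inc=3.571429, refl=3.571429·-0.714286=-2.5510; V=1.428571+3.571429+-2.551020=2.4490
k=4 src: inc=-2.551020, refl=-2.551020·-1.000000=2.5510; V=5.000000+-2.551020+2.551020=5.0000
k=5 load: inc=2.551020, refl=2.551020·-0.714286=-1.8222; V=2.448980+2.551020+-1.822157=3.1778
k=6 src: inc=-1.822157, refl=-1.822157·-1.000000=1.8222; V=5.000000+-1.822157+1.822157=5.0000
k=7 load: inc=1.822157, refl=1.822157·-0.714286=-1.3015; V=3.177843+1.822157+-1.301541=3.6985
k=8 src: inc=-1.301541, refl=-1.301541·-1.000000=1.3015; V=5.000000+-1.301541+1.301541=5.0000

0 0 source 5.0000
1 5 load 1.4286
2 10 source 5.0000
3 15 load 2.4490
4 20 source 5.0000
5 25 load 3.1778
6 30 source 5.0000
7 35 load 3.6985
8 40 source 5.0000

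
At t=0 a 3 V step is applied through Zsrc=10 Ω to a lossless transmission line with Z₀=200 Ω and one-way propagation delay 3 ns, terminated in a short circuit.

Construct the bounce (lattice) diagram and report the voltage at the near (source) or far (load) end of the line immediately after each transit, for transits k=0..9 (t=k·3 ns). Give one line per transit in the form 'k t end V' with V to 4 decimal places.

0 0 source 2.8571
1 3 load 0.0000
2 6 source 2.5850
3 9 load 0.0000
4 12 source 2.3388
5 15 load 0.0000
6 18 source 2.1161
7 21 load 0.0000
8 24 source 1.9146
9 27 load 0.0000

Γ_L=-1.000000, Γ_S=-0.904762; launch V₁=3·200/210=2.857143
k=0 src: V=2.8571
k=1 load: inc=2.857143, refl=2.857143·-1.000000=-2.8571; V=0.000000+2.857143+-2.857143=0.0000
k=2 src: inc=-2.857143, refl=-2.857143·-0.904762=2.5850; V=2.857143+-2.857143+2.585034=2.5850
k=3 load: inc=2.585034, refl=2.585034·-1.000000=-2.5850; V=0.000000+2.585034+-2.585034=0.0000
k=4 src: inc=-2.585034, refl=-2.585034·-0.904762=2.3388; V=2.585034+-2.585034+2.338840=2.3388
k=5 load: inc=2.338840, refl=2.338840·-1.000000=-2.3388; V=0.000000+2.338840+-2.338840=0.0000
k=6 src: inc=-2.338840, refl=-2.338840·-0.904762=2.1161; V=2.338840+-2.338840+2.116094=2.1161
k=7 load: inc=2.116094, refl=2.116094·-1.000000=-2.1161; V=0.000000+2.116094+-2.116094=0.0000
k=8 src: inc=-2.116094, refl=-2.116094·-0.904762=1.9146; V=2.116094+-2.116094+1.914561=1.9146
k=9 load: inc=1.914561, refl=1.914561·-1.000000=-1.9146; V=0.000000+1.914561+-1.914561=0.0000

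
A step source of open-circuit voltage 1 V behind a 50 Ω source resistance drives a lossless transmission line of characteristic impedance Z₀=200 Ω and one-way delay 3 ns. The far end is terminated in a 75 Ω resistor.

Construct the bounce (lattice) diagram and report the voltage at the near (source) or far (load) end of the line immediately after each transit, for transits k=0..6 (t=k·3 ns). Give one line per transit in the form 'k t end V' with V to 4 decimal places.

Γ_L=-0.454545, Γ_S=-0.600000; launch V₁=1·200/250=0.800000
k=0 src: V=0.8000
k=1 load: inc=0.800000, refl=0.800000·-0.454545=-0.3636; V=0.000000+0.800000+-0.363636=0.4364
k=2 src: inc=-0.363636, refl=-0.363636·-0.600000=0.2182; V=0.800000+-0.363636+0.218182=0.6545
k=3 load: inc=0.218182, refl=0.218182·-0.454545=-0.0992; V=0.436364+0.218182+-0.099174=0.5554
k=4 src: inc=-0.099174, refl=-0.099174·-0.600000=0.0595; V=0.654545+-0.099174+0.059504=0.6149
k=5 load: inc=0.059504, refl=0.059504·-0.454545=-0.0270; V=0.555372+0.059504+-0.027047=0.5878
k=6 src: inc=-0.027047, refl=-0.027047·-0.600000=0.0162; V=0.614876+-0.027047+0.016228=0.6041

0 0 source 0.8000
1 3 load 0.4364
2 6 source 0.6545
3 9 load 0.5554
4 12 source 0.6149
5 15 load 0.5878
6 18 source 0.6041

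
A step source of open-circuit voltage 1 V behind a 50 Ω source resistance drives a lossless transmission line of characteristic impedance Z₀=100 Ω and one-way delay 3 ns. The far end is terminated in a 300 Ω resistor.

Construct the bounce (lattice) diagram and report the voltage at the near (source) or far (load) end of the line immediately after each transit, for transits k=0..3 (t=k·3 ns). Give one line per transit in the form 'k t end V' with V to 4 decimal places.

Γ_L=0.500000, Γ_S=-0.333333; launch V₁=1·100/150=0.666667
k=0 src: V=0.6667
k=1 load: inc=0.666667, refl=0.666667·0.500000=0.3333; V=0.000000+0.666667+0.333333=1.0000
k=2 src: inc=0.333333, refl=0.333333·-0.333333=-0.1111; V=0.666667+0.333333+-0.111111=0.8889
k=3 load: inc=-0.111111, refl=-0.111111·0.500000=-0.0556; V=1.000000+-0.111111+-0.055556=0.8333

0 0 source 0.6667
1 3 load 1.0000
2 6 source 0.8889
3 9 load 0.8333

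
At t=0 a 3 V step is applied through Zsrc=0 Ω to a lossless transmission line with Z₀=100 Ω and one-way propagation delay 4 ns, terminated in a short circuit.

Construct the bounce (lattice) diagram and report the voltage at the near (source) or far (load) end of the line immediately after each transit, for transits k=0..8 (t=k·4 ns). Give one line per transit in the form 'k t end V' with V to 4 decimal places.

0 0 source 3.0000
1 4 load 0.0000
2 8 source 3.0000
3 12 load 0.0000
4 16 source 3.0000
5 20 load 0.0000
6 24 source 3.0000
7 28 load 0.0000
8 32 source 3.0000

Γ_L=-1.000000, Γ_S=-1.000000; launch V₁=3·100/100=3.000000
k=0 src: V=3.0000
k=1 load: inc=3.000000, refl=3.000000·-1.000000=-3.0000; V=0.000000+3.000000+-3.000000=0.0000
k=2 src: inc=-3.000000, refl=-3.000000·-1.000000=3.0000; V=3.000000+-3.000000+3.000000=3.0000
k=3 load: inc=3.000000, refl=3.000000·-1.000000=-3.0000; V=0.000000+3.000000+-3.000000=0.0000
k=4 src: inc=-3.000000, refl=-3.000000·-1.000000=3.0000; V=3.000000+-3.000000+3.000000=3.0000
k=5 load: inc=3.000000, refl=3.000000·-1.000000=-3.0000; V=0.000000+3.000000+-3.000000=0.0000
k=6 src: inc=-3.000000, refl=-3.000000·-1.000000=3.0000; V=3.000000+-3.000000+3.000000=3.0000
k=7 load: inc=3.000000, refl=3.000000·-1.000000=-3.0000; V=0.000000+3.000000+-3.000000=0.0000
k=8 src: inc=-3.000000, refl=-3.000000·-1.000000=3.0000; V=3.000000+-3.000000+3.000000=3.0000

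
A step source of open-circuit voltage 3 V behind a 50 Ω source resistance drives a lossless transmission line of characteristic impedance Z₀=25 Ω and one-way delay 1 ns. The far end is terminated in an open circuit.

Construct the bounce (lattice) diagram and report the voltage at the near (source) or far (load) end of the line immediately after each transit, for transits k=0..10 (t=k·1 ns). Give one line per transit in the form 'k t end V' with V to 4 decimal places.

Γ_L=1.000000, Γ_S=0.333333; launch V₁=3·25/75=1.000000
k=0 src: V=1.0000
k=1 load: inc=1.000000, refl=1.000000·1.000000=1.0000; V=0.000000+1.000000+1.000000=2.0000
k=2 src: inc=1.000000, refl=1.000000·0.333333=0.3333; V=1.000000+1.000000+0.333333=2.3333
k=3 load: inc=0.333333, refl=0.333333·1.000000=0.3333; V=2.000000+0.333333+0.333333=2.6667
k=4 src: inc=0.333333, refl=0.333333·0.333333=0.1111; V=2.333333+0.333333+0.111111=2.7778
k=5 load: inc=0.111111, refl=0.111111·1.000000=0.1111; V=2.666667+0.111111+0.111111=2.8889
k=6 src: inc=0.111111, refl=0.111111·0.333333=0.0370; V=2.777778+0.111111+0.037037=2.9259
k=7 load: inc=0.037037, refl=0.037037·1.000000=0.0370; V=2.888889+0.037037+0.037037=2.9630
k=8 src: inc=0.037037, refl=0.037037·0.333333=0.0123; V=2.925926+0.037037+0.012346=2.9753
k=9 load: inc=0.012346, refl=0.012346·1.000000=0.0123; V=2.962963+0.012346+0.012346=2.9877
k=10 src: inc=0.012346, refl=0.012346·0.333333=0.0041; V=2.975309+0.012346+0.004115=2.9918

0 0 source 1.0000
1 1 load 2.0000
2 2 source 2.3333
3 3 load 2.6667
4 4 source 2.7778
5 5 load 2.8889
6 6 source 2.9259
7 7 load 2.9630
8 8 source 2.9753
9 9 load 2.9877
10 10 source 2.9918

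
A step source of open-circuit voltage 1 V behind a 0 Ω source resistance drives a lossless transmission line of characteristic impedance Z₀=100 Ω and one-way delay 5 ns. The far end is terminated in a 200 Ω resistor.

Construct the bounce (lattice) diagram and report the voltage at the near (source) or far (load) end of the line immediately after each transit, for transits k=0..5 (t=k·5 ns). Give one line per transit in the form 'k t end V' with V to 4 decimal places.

Γ_L=0.333333, Γ_S=-1.000000; launch V₁=1·100/100=1.000000
k=0 src: V=1.0000
k=1 load: inc=1.000000, refl=1.000000·0.333333=0.3333; V=0.000000+1.000000+0.333333=1.3333
k=2 src: inc=0.333333, refl=0.333333·-1.000000=-0.3333; V=1.000000+0.333333+-0.333333=1.0000
k=3 load: inc=-0.333333, refl=-0.333333·0.333333=-0.1111; V=1.333333+-0.333333+-0.111111=0.8889
k=4 src: inc=-0.111111, refl=-0.111111·-1.000000=0.1111; V=1.000000+-0.111111+0.111111=1.0000
k=5 load: inc=0.111111, refl=0.111111·0.333333=0.0370; V=0.888889+0.111111+0.037037=1.0370

0 0 source 1.0000
1 5 load 1.3333
2 10 source 1.0000
3 15 load 0.8889
4 20 source 1.0000
5 25 load 1.0370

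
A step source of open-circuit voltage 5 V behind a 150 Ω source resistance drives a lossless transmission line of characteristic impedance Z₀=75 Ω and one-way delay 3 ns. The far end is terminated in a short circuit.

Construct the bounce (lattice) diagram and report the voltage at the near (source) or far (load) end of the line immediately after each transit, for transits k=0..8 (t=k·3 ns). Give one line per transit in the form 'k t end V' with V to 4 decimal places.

0 0 source 1.6667
1 3 load 0.0000
2 6 source -0.5556
3 9 load 0.0000
4 12 source 0.1852
5 15 load 0.0000
6 18 source -0.0617
7 21 load 0.0000
8 24 source 0.0206

Γ_L=-1.000000, Γ_S=0.333333; launch V₁=5·75/225=1.666667
k=0 src: V=1.6667
k=1 load: inc=1.666667, refl=1.666667·-1.000000=-1.6667; V=0.000000+1.666667+-1.666667=0.0000
k=2 src: inc=-1.666667, refl=-1.666667·0.333333=-0.5556; V=1.666667+-1.666667+-0.555556=-0.5556
k=3 load: inc=-0.555556, refl=-0.555556·-1.000000=0.5556; V=0.000000+-0.555556+0.555556=0.0000
k=4 src: inc=0.555556, refl=0.555556·0.333333=0.1852; V=-0.555556+0.555556+0.185185=0.1852
k=5 load: inc=0.185185, refl=0.185185·-1.000000=-0.1852; V=0.000000+0.185185+-0.185185=0.0000
k=6 src: inc=-0.185185, refl=-0.185185·0.333333=-0.0617; V=0.185185+-0.185185+-0.061728=-0.0617
k=7 load: inc=-0.061728, refl=-0.061728·-1.000000=0.0617; V=0.000000+-0.061728+0.061728=0.0000
k=8 src: inc=0.061728, refl=0.061728·0.333333=0.0206; V=-0.061728+0.061728+0.020576=0.0206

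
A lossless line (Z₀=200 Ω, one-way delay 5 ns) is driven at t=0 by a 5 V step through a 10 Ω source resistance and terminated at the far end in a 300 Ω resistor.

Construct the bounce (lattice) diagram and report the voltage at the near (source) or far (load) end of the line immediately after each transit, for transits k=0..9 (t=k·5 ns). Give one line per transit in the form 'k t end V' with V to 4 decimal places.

Γ_L=0.200000, Γ_S=-0.904762; launch V₁=5·200/210=4.761905
k=0 src: V=4.7619
k=1 load: inc=4.761905, refl=4.761905·0.200000=0.9524; V=0.000000+4.761905+0.952381=5.7143
k=2 src: inc=0.952381, refl=0.952381·-0.904762=-0.8617; V=4.761905+0.952381+-0.861678=4.8526
k=3 load: inc=-0.861678, refl=-0.861678·0.200000=-0.1723; V=5.714286+-0.861678+-0.172336=4.6803
k=4 src: inc=-0.172336, refl=-0.172336·-0.904762=0.1559; V=4.852608+-0.172336+0.155923=4.8362
k=5 load: inc=0.155923, refl=0.155923·0.200000=0.0312; V=4.680272+0.155923+0.031185=4.8674
k=6 src: inc=0.031185, refl=0.031185·-0.904762=-0.0282; V=4.836195+0.031185+-0.028215=4.8392
k=7 load: inc=-0.028215, refl=-0.028215·0.200000=-0.0056; V=4.867379+-0.028215+-0.005643=4.8335
k=8 src: inc=-0.005643, refl=-0.005643·-0.904762=0.0051; V=4.839165+-0.005643+0.005105=4.8386
k=9 load: inc=0.005105, refl=0.005105·0.200000=0.0010; V=4.833522+0.005105+0.001021=4.8396

0 0 source 4.7619
1 5 load 5.7143
2 10 source 4.8526
3 15 load 4.6803
4 20 source 4.8362
5 25 load 4.8674
6 30 source 4.8392
7 35 load 4.8335
8 40 source 4.8386
9 45 load 4.8396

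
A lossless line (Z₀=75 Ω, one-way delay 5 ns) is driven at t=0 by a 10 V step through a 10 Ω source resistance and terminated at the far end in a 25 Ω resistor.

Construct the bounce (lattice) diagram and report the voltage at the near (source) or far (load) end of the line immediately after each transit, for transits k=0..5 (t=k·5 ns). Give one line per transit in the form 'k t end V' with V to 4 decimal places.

Γ_L=-0.500000, Γ_S=-0.764706; launch V₁=10·75/85=8.823529
k=0 src: V=8.8235
k=1 load: inc=8.823529, refl=8.823529·-0.500000=-4.4118; V=0.000000+8.823529+-4.411765=4.4118
k=2 src: inc=-4.411765, refl=-4.411765·-0.764706=3.3737; V=8.823529+-4.411765+3.373702=7.7855
k=3 load: inc=3.373702, refl=3.373702·-0.500000=-1.6869; V=4.411765+3.373702+-1.686851=6.0986
k=4 src: inc=-1.686851, refl=-1.686851·-0.764706=1.2899; V=7.785467+-1.686851+1.289945=7.3886
k=5 load: inc=1.289945, refl=1.289945·-0.500000=-0.6450; V=6.098616+1.289945+-0.644973=6.7436

0 0 source 8.8235
1 5 load 4.4118
2 10 source 7.7855
3 15 load 6.0986
4 20 source 7.3886
5 25 load 6.7436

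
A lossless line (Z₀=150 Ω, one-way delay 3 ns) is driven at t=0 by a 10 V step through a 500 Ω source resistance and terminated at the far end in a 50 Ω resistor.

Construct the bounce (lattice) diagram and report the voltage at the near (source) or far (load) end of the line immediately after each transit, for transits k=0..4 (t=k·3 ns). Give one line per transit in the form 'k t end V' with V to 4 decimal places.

0 0 source 2.3077
1 3 load 1.1538
2 6 source 0.5325
3 9 load 0.8432
4 12 source 1.0105

Γ_L=-0.500000, Γ_S=0.538462; launch V₁=10·150/650=2.307692
k=0 src: V=2.3077
k=1 load: inc=2.307692, refl=2.307692·-0.500000=-1.1538; V=0.000000+2.307692+-1.153846=1.1538
k=2 src: inc=-1.153846, refl=-1.153846·0.538462=-0.6213; V=2.307692+-1.153846+-0.621302=0.5325
k=3 load: inc=-0.621302, refl=-0.621302·-0.500000=0.3107; V=1.153846+-0.621302+0.310651=0.8432
k=4 src: inc=0.310651, refl=0.310651·0.538462=0.1673; V=0.532544+0.310651+0.167274=1.0105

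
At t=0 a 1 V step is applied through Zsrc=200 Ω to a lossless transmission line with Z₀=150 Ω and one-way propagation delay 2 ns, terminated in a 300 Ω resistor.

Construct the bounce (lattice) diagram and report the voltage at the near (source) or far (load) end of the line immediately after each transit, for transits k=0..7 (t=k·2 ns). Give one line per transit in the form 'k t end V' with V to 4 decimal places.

Γ_L=0.333333, Γ_S=0.142857; launch V₁=1·150/350=0.428571
k=0 src: V=0.4286
k=1 load: inc=0.428571, refl=0.428571·0.333333=0.1429; V=0.000000+0.428571+0.142857=0.5714
k=2 src: inc=0.142857, refl=0.142857·0.142857=0.0204; V=0.428571+0.142857+0.020408=0.5918
k=3 load: inc=0.020408, refl=0.020408·0.333333=0.0068; V=0.571429+0.020408+0.006803=0.5986
k=4 src: inc=0.006803, refl=0.006803·0.142857=0.0010; V=0.591837+0.006803+0.000972=0.5996
k=5 load: inc=0.000972, refl=0.000972·0.333333=0.0003; V=0.598639+0.000972+0.000324=0.5999
k=6 src: inc=0.000324, refl=0.000324·0.142857=0.0000; V=0.599611+0.000324+0.000046=0.6000
k=7 load: inc=0.000046, refl=0.000046·0.333333=0.0000; V=0.599935+0.000046+0.000015=0.6000

0 0 source 0.4286
1 2 load 0.5714
2 4 source 0.5918
3 6 load 0.5986
4 8 source 0.5996
5 10 load 0.5999
6 12 source 0.6000
7 14 load 0.6000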